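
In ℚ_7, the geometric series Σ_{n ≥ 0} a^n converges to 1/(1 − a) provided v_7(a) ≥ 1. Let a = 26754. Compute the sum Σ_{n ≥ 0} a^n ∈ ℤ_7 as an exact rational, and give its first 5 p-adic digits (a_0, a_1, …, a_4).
Σ a^n = 1/(1 − a) = -1/26753;  first 5 digits = (1, 0, 0, 1, 4)

v_7(a) = 3 ≥ 1, so the series converges in ℤ_7 to 1/(1 − a) = 1/(1 − 26754) = -1/26753. Expand this rational in ℤ_7: compute digits iteratively via d_i = x_i mod 7, x_{i+1} = (x_i − d_i)/7. The first 5 digits are (1, 0, 0, 1, 4).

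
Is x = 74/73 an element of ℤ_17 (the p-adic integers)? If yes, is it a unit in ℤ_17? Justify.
x ∈ ℤ_17^× (unit); v_17(x) = 0

ℤ_17 = {x ∈ ℚ_17 : v_17(x) ≥ 0} and ℤ_17^× = {x ∈ ℤ_17 : v_17(x) = 0}. Here v_17(74/73) = v_17(num) − v_17(den) = 0; compare against these criteria.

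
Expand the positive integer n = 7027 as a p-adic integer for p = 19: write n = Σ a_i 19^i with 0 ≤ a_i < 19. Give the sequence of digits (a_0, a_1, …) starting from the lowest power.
(a_0, a_1, …) = (16, 8, 0, 1)

Repeated division by 19 gives the digits low-to-high: 7027 = 16 + 8·19^1 + 1·19^3. Digit sequence: (16, 8, 0, 1).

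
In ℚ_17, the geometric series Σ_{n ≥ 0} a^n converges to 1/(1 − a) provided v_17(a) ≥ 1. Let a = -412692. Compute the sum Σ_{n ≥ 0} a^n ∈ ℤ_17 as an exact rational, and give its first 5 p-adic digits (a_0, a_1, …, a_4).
Σ a^n = 1/(1 − a) = 1/412693;  first 5 digits = (1, 0, 0, 1, 12)

v_17(a) = 3 ≥ 1, so the series converges in ℤ_17 to 1/(1 − a) = 1/(1 − (-412692)) = 1/412693. Expand this rational in ℤ_17: compute digits iteratively via d_i = x_i mod 17, x_{i+1} = (x_i − d_i)/17. The first 5 digits are (1, 0, 0, 1, 12).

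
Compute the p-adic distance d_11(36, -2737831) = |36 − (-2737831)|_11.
d_11(36, -2737831) = 1/161051

Step 1 — x − y = 36 − (-2737831) = 2737867. Step 2 — v_11(2737867) = 5 (factor: 2737867 = (11^5 · 17); the sign does not affect v_p). Step 3 — |x − y|_11 = 11^{-5} = 1/161051.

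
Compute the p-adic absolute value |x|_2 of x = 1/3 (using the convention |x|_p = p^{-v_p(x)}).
|1/3|_2 = 1

Step 1 — compute v_2(x) by factoring powers of 2 out of the numerator and denominator: v_2(1/3) = 0. Step 2 — apply |x|_p = p^{-v_p(x)} = 2^{0} = 1.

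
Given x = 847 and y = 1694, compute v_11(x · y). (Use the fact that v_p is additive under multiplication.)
v_11(1434818) = 4

v_p(x) = 2 (factor: 847 = 11^2 · 7); v_p(y) = 2 (factor: 1694 = 11^2 · 14). Additivity: v_p(xy) = v_p(x) + v_p(y) = 2 + 2 = 4. (Direct check: xy = 1434818 = 11^4 · (98).)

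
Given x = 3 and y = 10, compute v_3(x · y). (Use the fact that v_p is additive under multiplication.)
v_3(30) = 1

v_p(x) = 1 (factor: 3 = 3^1 · 1); v_p(y) = 0 (factor: 10 = 3^0 · 10). Additivity: v_p(xy) = v_p(x) + v_p(y) = 1 + 0 = 1. (Direct check: xy = 30 = 3^1 · (10).)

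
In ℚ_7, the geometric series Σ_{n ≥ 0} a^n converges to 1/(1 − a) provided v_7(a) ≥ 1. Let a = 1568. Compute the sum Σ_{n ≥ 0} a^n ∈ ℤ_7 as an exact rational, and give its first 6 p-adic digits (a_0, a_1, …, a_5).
Σ a^n = 1/(1 − a) = -1/1567;  first 6 digits = (1, 0, 4, 4, 2, 6)

v_7(a) = 2 ≥ 1, so the series converges in ℤ_7 to 1/(1 − a) = 1/(1 − 1568) = -1/1567. Expand this rational in ℤ_7: compute digits iteratively via d_i = x_i mod 7, x_{i+1} = (x_i − d_i)/7. The first 6 digits are (1, 0, 4, 4, 2, 6).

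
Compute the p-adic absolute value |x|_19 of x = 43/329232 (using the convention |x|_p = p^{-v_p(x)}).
|43/329232|_19 = 6859

Step 1 — compute v_19(x) by factoring powers of 19 out of the numerator and denominator: v_19(43/329232) = -3. Step 2 — apply |x|_p = p^{-v_p(x)} = 19^{3} = 6859.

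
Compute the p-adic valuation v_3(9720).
v_3(9720) = 5

v_3(n) is the largest exponent k such that 3^k divides n. Factor out: 9720 = 3^5 · 40. (Sign doesn't affect v_p.) So v_3(9720) = 5.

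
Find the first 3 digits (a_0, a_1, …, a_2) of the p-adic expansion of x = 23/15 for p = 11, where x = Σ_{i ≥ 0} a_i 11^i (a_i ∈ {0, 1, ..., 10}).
(a_0, …, a_2) = (3, 5, 1)

v_11(23/15) = 0 (numerator and denominator both coprime to 11), so x ∈ ℤ_11^×. Compute digits iteratively via a_i = x_i mod 11, x_{i+1} = (x_i − a_i)/11, with x_0 = x:
  x_0 = 23/15;  a_0 = 3;  x_1 = (x_0 − 3)/11 = -2/15
  x_1 = -2/15;  a_1 = 5;  x_2 = (x_1 − 5)/11 = -7/15
  x_2 = -7/15;  a_2 = 1;  x_3 = (x_2 − 1)/11 = -2/15
Digits: (3, 5, 1).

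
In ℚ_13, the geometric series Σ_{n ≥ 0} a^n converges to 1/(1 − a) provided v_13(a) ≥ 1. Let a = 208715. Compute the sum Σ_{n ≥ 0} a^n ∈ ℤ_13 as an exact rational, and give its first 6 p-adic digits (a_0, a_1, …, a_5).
Σ a^n = 1/(1 − a) = -1/208714;  first 6 digits = (1, 0, 0, 4, 7, 0)

v_13(a) = 3 ≥ 1, so the series converges in ℤ_13 to 1/(1 − a) = 1/(1 − 208715) = -1/208714. Expand this rational in ℤ_13: compute digits iteratively via d_i = x_i mod 13, x_{i+1} = (x_i − d_i)/13. The first 6 digits are (1, 0, 0, 4, 7, 0).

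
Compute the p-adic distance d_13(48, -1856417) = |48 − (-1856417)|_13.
d_13(48, -1856417) = 1/371293

Step 1 — x − y = 48 − (-1856417) = 1856465. Step 2 — v_13(1856465) = 5 (factor: 1856465 = (13^5 · 5); the sign does not affect v_p). Step 3 — |x − y|_13 = 13^{-5} = 1/371293.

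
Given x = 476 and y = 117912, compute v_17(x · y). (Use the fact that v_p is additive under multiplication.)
v_17(56126112) = 4

v_p(x) = 1 (factor: 476 = 17^1 · 28); v_p(y) = 3 (factor: 117912 = 17^3 · 24). Additivity: v_p(xy) = v_p(x) + v_p(y) = 1 + 3 = 4. (Direct check: xy = 56126112 = 17^4 · (672).)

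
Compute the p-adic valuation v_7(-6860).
v_7(-6860) = 3

v_7(n) is the largest exponent k such that 7^k divides n. Factor out: -6860 = -7^3 · 20. (Sign doesn't affect v_p.) So v_7(-6860) = 3.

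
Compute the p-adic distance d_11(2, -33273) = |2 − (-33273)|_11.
d_11(2, -33273) = 1/1331

Step 1 — x − y = 2 − (-33273) = 33275. Step 2 — v_11(33275) = 3 (factor: 33275 = (11^3 · 25); the sign does not affect v_p). Step 3 — |x − y|_11 = 11^{-3} = 1/1331.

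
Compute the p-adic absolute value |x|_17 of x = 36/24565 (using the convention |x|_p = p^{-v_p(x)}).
|36/24565|_17 = 4913

Step 1 — compute v_17(x) by factoring powers of 17 out of the numerator and denominator: v_17(36/24565) = -3. Step 2 — apply |x|_p = p^{-v_p(x)} = 17^{3} = 4913.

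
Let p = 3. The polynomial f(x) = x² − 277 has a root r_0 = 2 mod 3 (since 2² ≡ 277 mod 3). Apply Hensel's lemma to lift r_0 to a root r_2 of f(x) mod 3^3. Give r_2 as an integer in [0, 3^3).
r_2 = 14 (mod 27)

Hensel's recurrence: r_{i+1} = r_i − f(r_i)·(f′(r_i))^{-1} mod 3^{i+2}, with f′(x) = 2x. Iterate:
  r_0 = 2 (mod 3)
  r_1 = 5 (mod 9)
  r_2 = 14 (mod 27)
Final: r_2 = 14, and one checks f(r_2) ≡ 0 mod 3^3.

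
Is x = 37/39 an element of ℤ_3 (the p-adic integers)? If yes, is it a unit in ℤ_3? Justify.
x ∉ ℤ_3 (v_3(x) = -1 < 0)

ℤ_3 = {x ∈ ℚ_3 : v_3(x) ≥ 0} and ℤ_3^× = {x ∈ ℤ_3 : v_3(x) = 0}. Here v_3(37/39) = v_3(num) − v_3(den) = -1; compare against these criteria.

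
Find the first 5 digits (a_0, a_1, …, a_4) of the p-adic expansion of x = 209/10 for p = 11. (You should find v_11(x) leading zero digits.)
(a_0, …, a_4) = (0, 3, 1, 1, 1)

v_11(209/10) = 1, so a_0 = ... = a_0 = 0. Factor out: x = 11^1 · u with u = 19/10 a unit in ℤ_11. Expand u iteratively via a_{v+i} = u_i mod 11, u_{i+1} = (u_i − a_{v+i})/11:
  u_0 = 19/10;  a_1 = 3;  u_1 = (u_0 − 3)/11 = -1/10
  u_1 = -1/10;  a_2 = 1;  u_2 = (u_1 − 1)/11 = -1/10
  u_2 = -1/10;  a_3 = 1;  u_3 = (u_2 − 1)/11 = -1/10
  u_3 = -1/10;  a_4 = 1;  u_4 = (u_3 − 1)/11 = -1/10
Digits: (0, 3, 1, 1, 1).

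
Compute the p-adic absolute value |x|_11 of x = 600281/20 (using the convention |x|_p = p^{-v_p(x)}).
|600281/20|_11 = 1/14641

Step 1 — compute v_11(x) by factoring powers of 11 out of the numerator and denominator: v_11(600281/20) = 4. Step 2 — apply |x|_p = p^{-v_p(x)} = 11^{-4} = 1/14641.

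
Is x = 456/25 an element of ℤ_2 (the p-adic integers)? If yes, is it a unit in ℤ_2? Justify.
x ∈ ℤ_2 but not a unit; v_2(x) = 3 > 0

ℤ_2 = {x ∈ ℚ_2 : v_2(x) ≥ 0} and ℤ_2^× = {x ∈ ℤ_2 : v_2(x) = 0}. Here v_2(456/25) = v_2(num) − v_2(den) = 3; compare against these criteria.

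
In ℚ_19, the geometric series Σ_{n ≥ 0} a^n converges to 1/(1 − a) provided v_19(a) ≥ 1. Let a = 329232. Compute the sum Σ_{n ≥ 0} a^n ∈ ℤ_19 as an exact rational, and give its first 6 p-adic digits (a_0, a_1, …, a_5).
Σ a^n = 1/(1 − a) = -1/329231;  first 6 digits = (1, 0, 0, 10, 2, 0)

v_19(a) = 3 ≥ 1, so the series converges in ℤ_19 to 1/(1 − a) = 1/(1 − 329232) = -1/329231. Expand this rational in ℤ_19: compute digits iteratively via d_i = x_i mod 19, x_{i+1} = (x_i − d_i)/19. The first 6 digits are (1, 0, 0, 10, 2, 0).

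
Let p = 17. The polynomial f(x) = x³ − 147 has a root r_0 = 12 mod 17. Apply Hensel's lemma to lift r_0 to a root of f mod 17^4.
r_3 = 19851 (mod 83521)

Hensel: r_{i+1} = r_i − f(r_i)/f′(r_i) mod 17^{i+2}, where f′(x) = 3x². Iterate:
  r_0 = 12 (mod 17)
  r_1 = 199 (mod 289)
  r_2 = 199 (mod 4913)
  r_3 = 19851 (mod 83521)
Final: r = 19851 with f(r) ≡ 0 mod 17^4.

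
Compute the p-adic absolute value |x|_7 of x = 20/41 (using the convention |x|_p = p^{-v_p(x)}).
|20/41|_7 = 1

Step 1 — compute v_7(x) by factoring powers of 7 out of the numerator and denominator: v_7(20/41) = 0. Step 2 — apply |x|_p = p^{-v_p(x)} = 7^{0} = 1.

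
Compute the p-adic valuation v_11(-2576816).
v_11(-2576816) = 5

v_11(n) is the largest exponent k such that 11^k divides n. Factor out: -2576816 = -11^5 · 16. (Sign doesn't affect v_p.) So v_11(-2576816) = 5.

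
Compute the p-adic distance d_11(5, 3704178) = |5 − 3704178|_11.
d_11(5, 3704178) = 1/161051

Step 1 — x − y = 5 − 3704178 = -3704173. Step 2 — v_11(-3704173) = 5 (factor: -3704173 = −(11^5 · 23); the sign does not affect v_p). Step 3 — |x − y|_11 = 11^{-5} = 1/161051.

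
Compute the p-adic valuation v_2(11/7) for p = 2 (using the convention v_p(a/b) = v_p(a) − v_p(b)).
v_2(11/7) = 0

Factor powers of 2 from the numerator and denominator of the reduced fraction: 11 = 2^0 · 11 and 7 = 2^0 · 7. Apply v_p(a/b) = v_p(a) − v_p(b): v_2(11/7) = 0 − 0 = 0.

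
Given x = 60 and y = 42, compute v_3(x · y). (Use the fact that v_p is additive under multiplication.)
v_3(2520) = 2

v_p(x) = 1 (factor: 60 = 3^1 · 20); v_p(y) = 1 (factor: 42 = 3^1 · 14). Additivity: v_p(xy) = v_p(x) + v_p(y) = 1 + 1 = 2. (Direct check: xy = 2520 = 3^2 · (280).)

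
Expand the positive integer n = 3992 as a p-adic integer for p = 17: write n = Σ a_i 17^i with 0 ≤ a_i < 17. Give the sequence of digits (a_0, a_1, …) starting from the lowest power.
(a_0, a_1, …) = (14, 13, 13)

Repeated division by 17 gives the digits low-to-high: 3992 = 14 + 13·17^1 + 13·17^2. Digit sequence: (14, 13, 13).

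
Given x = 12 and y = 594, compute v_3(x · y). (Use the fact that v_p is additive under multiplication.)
v_3(7128) = 4

v_p(x) = 1 (factor: 12 = 3^1 · 4); v_p(y) = 3 (factor: 594 = 3^3 · 22). Additivity: v_p(xy) = v_p(x) + v_p(y) = 1 + 3 = 4. (Direct check: xy = 7128 = 3^4 · (88).)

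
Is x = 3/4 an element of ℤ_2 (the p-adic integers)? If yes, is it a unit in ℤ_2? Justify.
x ∉ ℤ_2 (v_2(x) = -2 < 0)

ℤ_2 = {x ∈ ℚ_2 : v_2(x) ≥ 0} and ℤ_2^× = {x ∈ ℤ_2 : v_2(x) = 0}. Here v_2(3/4) = v_2(num) − v_2(den) = -2; compare against these criteria.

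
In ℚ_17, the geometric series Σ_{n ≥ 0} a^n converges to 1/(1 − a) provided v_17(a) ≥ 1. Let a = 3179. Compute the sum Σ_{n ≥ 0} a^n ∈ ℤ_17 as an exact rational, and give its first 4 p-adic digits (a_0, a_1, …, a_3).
Σ a^n = 1/(1 − a) = -1/3178;  first 4 digits = (1, 0, 11, 0)

v_17(a) = 2 ≥ 1, so the series converges in ℤ_17 to 1/(1 − a) = 1/(1 − 3179) = -1/3178. Expand this rational in ℤ_17: compute digits iteratively via d_i = x_i mod 17, x_{i+1} = (x_i − d_i)/17. The first 4 digits are (1, 0, 11, 0).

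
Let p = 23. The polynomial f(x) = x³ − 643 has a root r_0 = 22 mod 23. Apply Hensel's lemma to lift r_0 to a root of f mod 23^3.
r_2 = 3035 (mod 12167)

Hensel: r_{i+1} = r_i − f(r_i)/f′(r_i) mod 23^{i+2}, where f′(x) = 3x². Iterate:
  r_0 = 22 (mod 23)
  r_1 = 390 (mod 529)
  r_2 = 3035 (mod 12167)
Final: r = 3035 with f(r) ≡ 0 mod 23^3.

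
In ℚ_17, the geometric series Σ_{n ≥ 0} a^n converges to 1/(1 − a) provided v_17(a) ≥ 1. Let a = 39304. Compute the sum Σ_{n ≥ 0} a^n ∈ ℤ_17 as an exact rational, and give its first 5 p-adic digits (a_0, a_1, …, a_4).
Σ a^n = 1/(1 − a) = -1/39303;  first 5 digits = (1, 0, 0, 8, 0)

v_17(a) = 3 ≥ 1, so the series converges in ℤ_17 to 1/(1 − a) = 1/(1 − 39304) = -1/39303. Expand this rational in ℤ_17: compute digits iteratively via d_i = x_i mod 17, x_{i+1} = (x_i − d_i)/17. The first 5 digits are (1, 0, 0, 8, 0).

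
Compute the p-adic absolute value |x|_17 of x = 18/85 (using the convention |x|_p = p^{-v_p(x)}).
|18/85|_17 = 17

Step 1 — compute v_17(x) by factoring powers of 17 out of the numerator and denominator: v_17(18/85) = -1. Step 2 — apply |x|_p = p^{-v_p(x)} = 17^{1} = 17.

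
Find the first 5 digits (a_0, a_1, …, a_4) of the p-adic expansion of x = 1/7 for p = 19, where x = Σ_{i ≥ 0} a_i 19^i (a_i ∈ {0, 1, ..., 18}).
(a_0, …, a_4) = (11, 13, 2, 8, 5)

v_19(1/7) = 0 (numerator and denominator both coprime to 19), so x ∈ ℤ_19^×. Compute digits iteratively via a_i = x_i mod 19, x_{i+1} = (x_i − a_i)/19, with x_0 = x:
  x_0 = 1/7;  a_0 = 11;  x_1 = (x_0 − 11)/19 = -4/7
  x_1 = -4/7;  a_1 = 13;  x_2 = (x_1 − 13)/19 = -5/7
  x_2 = -5/7;  a_2 = 2;  x_3 = (x_2 − 2)/19 = -1/7
  x_3 = -1/7;  a_3 = 8;  x_4 = (x_3 − 8)/19 = -3/7
  x_4 = -3/7;  a_4 = 5;  x_5 = (x_4 − 5)/19 = -2/7
Digits: (11, 13, 2, 8, 5).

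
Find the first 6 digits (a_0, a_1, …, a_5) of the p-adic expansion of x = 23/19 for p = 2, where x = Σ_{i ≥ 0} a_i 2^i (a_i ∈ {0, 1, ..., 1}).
(a_0, …, a_5) = (1, 0, 1, 1, 0, 1)

v_2(23/19) = 0 (numerator and denominator both coprime to 2), so x ∈ ℤ_2^×. Compute digits iteratively via a_i = x_i mod 2, x_{i+1} = (x_i − a_i)/2, with x_0 = x:
  x_0 = 23/19;  a_0 = 1;  x_1 = (x_0 − 1)/2 = 2/19
  x_1 = 2/19;  a_1 = 0;  x_2 = (x_1 − 0)/2 = 1/19
  x_2 = 1/19;  a_2 = 1;  x_3 = (x_2 − 1)/2 = -9/19
  x_3 = -9/19;  a_3 = 1;  x_4 = (x_3 − 1)/2 = -14/19
  x_4 = -14/19;  a_4 = 0;  x_5 = (x_4 − 0)/2 = -7/19
  x_5 = -7/19;  a_5 = 1;  x_6 = (x_5 − 1)/2 = -13/19
Digits: (1, 0, 1, 1, 0, 1).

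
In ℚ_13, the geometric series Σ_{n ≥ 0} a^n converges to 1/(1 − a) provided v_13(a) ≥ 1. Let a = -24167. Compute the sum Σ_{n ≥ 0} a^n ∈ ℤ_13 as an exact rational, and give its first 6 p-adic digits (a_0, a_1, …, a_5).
Σ a^n = 1/(1 − a) = 1/24168;  first 6 digits = (1, 0, 0, 2, 12, 12)

v_13(a) = 3 ≥ 1, so the series converges in ℤ_13 to 1/(1 − a) = 1/(1 − (-24167)) = 1/24168. Expand this rational in ℤ_13: compute digits iteratively via d_i = x_i mod 13, x_{i+1} = (x_i − d_i)/13. The first 6 digits are (1, 0, 0, 2, 12, 12).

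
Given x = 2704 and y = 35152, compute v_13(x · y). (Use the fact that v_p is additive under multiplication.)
v_13(95051008) = 5

v_p(x) = 2 (factor: 2704 = 13^2 · 16); v_p(y) = 3 (factor: 35152 = 13^3 · 16). Additivity: v_p(xy) = v_p(x) + v_p(y) = 2 + 3 = 5. (Direct check: xy = 95051008 = 13^5 · (256).)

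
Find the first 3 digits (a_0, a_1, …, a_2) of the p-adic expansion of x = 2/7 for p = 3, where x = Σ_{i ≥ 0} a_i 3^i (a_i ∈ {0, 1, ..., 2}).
(a_0, …, a_2) = (2, 2, 0)

v_3(2/7) = 0 (numerator and denominator both coprime to 3), so x ∈ ℤ_3^×. Compute digits iteratively via a_i = x_i mod 3, x_{i+1} = (x_i − a_i)/3, with x_0 = x:
  x_0 = 2/7;  a_0 = 2;  x_1 = (x_0 − 2)/3 = -4/7
  x_1 = -4/7;  a_1 = 2;  x_2 = (x_1 − 2)/3 = -6/7
  x_2 = -6/7;  a_2 = 0;  x_3 = (x_2 − 0)/3 = -2/7
Digits: (2, 2, 0).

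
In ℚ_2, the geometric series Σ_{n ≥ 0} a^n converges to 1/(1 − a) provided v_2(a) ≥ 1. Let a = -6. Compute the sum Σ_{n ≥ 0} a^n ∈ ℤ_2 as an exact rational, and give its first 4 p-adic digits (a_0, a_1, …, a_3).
Σ a^n = 1/(1 − a) = 1/7;  first 4 digits = (1, 1, 1, 0)

v_2(a) = 1 ≥ 1, so the series converges in ℤ_2 to 1/(1 − a) = 1/(1 − (-6)) = 1/7. Expand this rational in ℤ_2: compute digits iteratively via d_i = x_i mod 2, x_{i+1} = (x_i − d_i)/2. The first 4 digits are (1, 1, 1, 0).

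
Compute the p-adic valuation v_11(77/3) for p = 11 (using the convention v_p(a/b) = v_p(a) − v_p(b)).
v_11(77/3) = 1

Factor powers of 11 from the numerator and denominator of the reduced fraction: 77 = 11^1 · 7 and 3 = 11^0 · 3. Apply v_p(a/b) = v_p(a) − v_p(b): v_11(77/3) = 1 − 0 = 1.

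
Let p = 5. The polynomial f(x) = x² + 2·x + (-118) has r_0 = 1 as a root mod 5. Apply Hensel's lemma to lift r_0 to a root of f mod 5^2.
r_1 = 11 (mod 25)

Hensel: r_{i+1} = r_i − f(r_i)·(f′(r_i))^{-1} mod 5^{i+2}, f′(x) = 2x + 2. Iterate:
  r_0 = 1 (mod 5)
  r_1 = 11 (mod 25)
Final: r = 11 satisfies f(r) ≡ 0 mod 5^2.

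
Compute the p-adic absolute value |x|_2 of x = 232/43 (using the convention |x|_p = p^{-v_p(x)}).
|232/43|_2 = 1/8

Step 1 — compute v_2(x) by factoring powers of 2 out of the numerator and denominator: v_2(232/43) = 3. Step 2 — apply |x|_p = p^{-v_p(x)} = 2^{-3} = 1/8.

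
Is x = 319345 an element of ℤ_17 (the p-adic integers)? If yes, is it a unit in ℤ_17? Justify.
x ∈ ℤ_17 but not a unit; v_17(x) = 3 > 0

ℤ_17 = {x ∈ ℚ_17 : v_17(x) ≥ 0} and ℤ_17^× = {x ∈ ℤ_17 : v_17(x) = 0}. Here v_17(319345) = v_17(num) − v_17(den) = 3; compare against these criteria.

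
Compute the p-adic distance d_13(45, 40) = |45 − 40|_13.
d_13(45, 40) = 1

Step 1 — x − y = 45 − 40 = 5. Step 2 — v_13(5) = 0 (factor: 5 = (13^0 · 5); the sign does not affect v_p). Step 3 — |x − y|_13 = 13^{0} = 1.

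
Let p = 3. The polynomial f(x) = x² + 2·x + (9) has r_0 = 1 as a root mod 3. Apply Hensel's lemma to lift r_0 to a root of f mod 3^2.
r_1 = 7 (mod 9)

Hensel: r_{i+1} = r_i − f(r_i)·(f′(r_i))^{-1} mod 3^{i+2}, f′(x) = 2x + 2. Iterate:
  r_0 = 1 (mod 3)
  r_1 = 7 (mod 9)
Final: r = 7 satisfies f(r) ≡ 0 mod 3^2.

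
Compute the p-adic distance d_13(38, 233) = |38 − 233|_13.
d_13(38, 233) = 1/13

Step 1 — x − y = 38 − 233 = -195. Step 2 — v_13(-195) = 1 (factor: -195 = −(13^1 · 15); the sign does not affect v_p). Step 3 — |x − y|_13 = 13^{-1} = 1/13.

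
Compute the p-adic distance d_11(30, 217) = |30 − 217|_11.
d_11(30, 217) = 1/11

Step 1 — x − y = 30 − 217 = -187. Step 2 — v_11(-187) = 1 (factor: -187 = −(11^1 · 17); the sign does not affect v_p). Step 3 — |x − y|_11 = 11^{-1} = 1/11.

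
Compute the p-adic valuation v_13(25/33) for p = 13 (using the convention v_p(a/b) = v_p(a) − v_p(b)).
v_13(25/33) = 0

Factor powers of 13 from the numerator and denominator of the reduced fraction: 25 = 13^0 · 25 and 33 = 13^0 · 33. Apply v_p(a/b) = v_p(a) − v_p(b): v_13(25/33) = 0 − 0 = 0.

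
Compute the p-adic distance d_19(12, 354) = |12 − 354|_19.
d_19(12, 354) = 1/19

Step 1 — x − y = 12 − 354 = -342. Step 2 — v_19(-342) = 1 (factor: -342 = −(19^1 · 18); the sign does not affect v_p). Step 3 — |x − y|_19 = 19^{-1} = 1/19.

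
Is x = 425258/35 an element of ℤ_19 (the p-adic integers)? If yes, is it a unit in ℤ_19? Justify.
x ∈ ℤ_19 but not a unit; v_19(x) = 3 > 0

ℤ_19 = {x ∈ ℚ_19 : v_19(x) ≥ 0} and ℤ_19^× = {x ∈ ℤ_19 : v_19(x) = 0}. Here v_19(425258/35) = v_19(num) − v_19(den) = 3; compare against these criteria.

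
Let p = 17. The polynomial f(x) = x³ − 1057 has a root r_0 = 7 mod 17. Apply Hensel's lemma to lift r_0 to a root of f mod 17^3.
r_2 = 2200 (mod 4913)

Hensel: r_{i+1} = r_i − f(r_i)/f′(r_i) mod 17^{i+2}, where f′(x) = 3x². Iterate:
  r_0 = 7 (mod 17)
  r_1 = 177 (mod 289)
  r_2 = 2200 (mod 4913)
Final: r = 2200 with f(r) ≡ 0 mod 17^3.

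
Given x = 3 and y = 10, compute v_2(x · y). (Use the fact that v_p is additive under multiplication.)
v_2(30) = 1

v_p(x) = 0 (factor: 3 = 2^0 · 3); v_p(y) = 1 (factor: 10 = 2^1 · 5). Additivity: v_p(xy) = v_p(x) + v_p(y) = 0 + 1 = 1. (Direct check: xy = 30 = 2^1 · (15).)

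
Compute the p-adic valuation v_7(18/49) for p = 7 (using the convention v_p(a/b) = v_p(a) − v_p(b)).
v_7(18/49) = -2

Factor powers of 7 from the numerator and denominator of the reduced fraction: 18 = 7^0 · 18 and 49 = 7^2 · 1. Apply v_p(a/b) = v_p(a) − v_p(b): v_7(18/49) = 0 − 2 = -2.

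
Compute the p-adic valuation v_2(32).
v_2(32) = 5

v_2(n) is the largest exponent k such that 2^k divides n. Factor out: 32 = 2^5 · 1. (Sign doesn't affect v_p.) So v_2(32) = 5.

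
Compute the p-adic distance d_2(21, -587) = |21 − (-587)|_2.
d_2(21, -587) = 1/32

Step 1 — x − y = 21 − (-587) = 608. Step 2 — v_2(608) = 5 (factor: 608 = (2^5 · 19); the sign does not affect v_p). Step 3 — |x − y|_2 = 2^{-5} = 1/32.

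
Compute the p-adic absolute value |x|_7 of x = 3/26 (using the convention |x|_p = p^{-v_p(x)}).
|3/26|_7 = 1

Step 1 — compute v_7(x) by factoring powers of 7 out of the numerator and denominator: v_7(3/26) = 0. Step 2 — apply |x|_p = p^{-v_p(x)} = 7^{0} = 1.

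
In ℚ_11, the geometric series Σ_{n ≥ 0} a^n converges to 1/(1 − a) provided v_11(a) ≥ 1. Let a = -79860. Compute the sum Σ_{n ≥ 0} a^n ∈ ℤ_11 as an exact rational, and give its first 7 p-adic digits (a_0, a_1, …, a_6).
Σ a^n = 1/(1 − a) = 1/79861;  first 7 digits = (1, 0, 0, 6, 5, 10, 2)

v_11(a) = 3 ≥ 1, so the series converges in ℤ_11 to 1/(1 − a) = 1/(1 − (-79860)) = 1/79861. Expand this rational in ℤ_11: compute digits iteratively via d_i = x_i mod 11, x_{i+1} = (x_i − d_i)/11. The first 7 digits are (1, 0, 0, 6, 5, 10, 2).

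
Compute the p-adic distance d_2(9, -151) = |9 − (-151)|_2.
d_2(9, -151) = 1/32

Step 1 — x − y = 9 − (-151) = 160. Step 2 — v_2(160) = 5 (factor: 160 = (2^5 · 5); the sign does not affect v_p). Step 3 — |x − y|_2 = 2^{-5} = 1/32.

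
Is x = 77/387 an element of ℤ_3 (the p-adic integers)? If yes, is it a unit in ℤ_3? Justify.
x ∉ ℤ_3 (v_3(x) = -2 < 0)

ℤ_3 = {x ∈ ℚ_3 : v_3(x) ≥ 0} and ℤ_3^× = {x ∈ ℤ_3 : v_3(x) = 0}. Here v_3(77/387) = v_3(num) − v_3(den) = -2; compare against these criteria.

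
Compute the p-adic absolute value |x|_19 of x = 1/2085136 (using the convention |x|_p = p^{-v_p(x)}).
|1/2085136|_19 = 130321

Step 1 — compute v_19(x) by factoring powers of 19 out of the numerator and denominator: v_19(1/2085136) = -4. Step 2 — apply |x|_p = p^{-v_p(x)} = 19^{4} = 130321.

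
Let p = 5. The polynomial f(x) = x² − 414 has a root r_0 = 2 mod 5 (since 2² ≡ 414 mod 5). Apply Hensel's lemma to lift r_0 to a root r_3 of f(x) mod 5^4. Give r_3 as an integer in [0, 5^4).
r_3 = 517 (mod 625)

Hensel's recurrence: r_{i+1} = r_i − f(r_i)·(f′(r_i))^{-1} mod 5^{i+2}, with f′(x) = 2x. Iterate:
  r_0 = 2 (mod 5)
  r_1 = 17 (mod 25)
  r_2 = 17 (mod 125)
  r_3 = 517 (mod 625)
Final: r_3 = 517, and one checks f(r_3) ≡ 0 mod 5^4.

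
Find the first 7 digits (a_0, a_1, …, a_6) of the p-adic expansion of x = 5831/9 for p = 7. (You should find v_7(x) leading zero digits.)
(a_0, …, a_6) = (0, 0, 0, 5, 5, 0, 3)

v_7(5831/9) = 3, so a_0 = ... = a_2 = 0. Factor out: x = 7^3 · u with u = 17/9 a unit in ℤ_7. Expand u iteratively via a_{v+i} = u_i mod 7, u_{i+1} = (u_i − a_{v+i})/7:
  u_0 = 17/9;  a_3 = 5;  u_1 = (u_0 − 5)/7 = -4/9
  u_1 = -4/9;  a_4 = 5;  u_2 = (u_1 − 5)/7 = -7/9
  u_2 = -7/9;  a_5 = 0;  u_3 = (u_2 − 0)/7 = -1/9
  u_3 = -1/9;  a_6 = 3;  u_4 = (u_3 − 3)/7 = -4/9
Digits: (0, 0, 0, 5, 5, 0, 3).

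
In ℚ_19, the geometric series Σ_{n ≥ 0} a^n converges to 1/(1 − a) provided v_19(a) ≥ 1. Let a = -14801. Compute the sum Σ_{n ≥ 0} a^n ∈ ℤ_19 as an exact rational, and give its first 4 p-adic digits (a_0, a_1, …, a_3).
Σ a^n = 1/(1 − a) = 1/14802;  first 4 digits = (1, 0, 16, 16)

v_19(a) = 2 ≥ 1, so the series converges in ℤ_19 to 1/(1 − a) = 1/(1 − (-14801)) = 1/14802. Expand this rational in ℤ_19: compute digits iteratively via d_i = x_i mod 19, x_{i+1} = (x_i − d_i)/19. The first 4 digits are (1, 0, 16, 16).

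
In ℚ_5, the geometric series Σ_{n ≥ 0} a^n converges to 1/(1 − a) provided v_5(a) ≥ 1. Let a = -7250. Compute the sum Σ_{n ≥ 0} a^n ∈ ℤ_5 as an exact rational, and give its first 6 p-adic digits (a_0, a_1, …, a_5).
Σ a^n = 1/(1 − a) = 1/7251;  first 6 digits = (1, 0, 0, 2, 3, 2)

v_5(a) = 3 ≥ 1, so the series converges in ℤ_5 to 1/(1 − a) = 1/(1 − (-7250)) = 1/7251. Expand this rational in ℤ_5: compute digits iteratively via d_i = x_i mod 5, x_{i+1} = (x_i − d_i)/5. The first 6 digits are (1, 0, 0, 2, 3, 2).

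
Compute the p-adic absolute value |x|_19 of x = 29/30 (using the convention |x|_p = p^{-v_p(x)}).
|29/30|_19 = 1

Step 1 — compute v_19(x) by factoring powers of 19 out of the numerator and denominator: v_19(29/30) = 0. Step 2 — apply |x|_p = p^{-v_p(x)} = 19^{0} = 1.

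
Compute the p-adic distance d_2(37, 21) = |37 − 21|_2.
d_2(37, 21) = 1/16

Step 1 — x − y = 37 − 21 = 16. Step 2 — v_2(16) = 4 (factor: 16 = (2^4 · 1); the sign does not affect v_p). Step 3 — |x − y|_2 = 2^{-4} = 1/16.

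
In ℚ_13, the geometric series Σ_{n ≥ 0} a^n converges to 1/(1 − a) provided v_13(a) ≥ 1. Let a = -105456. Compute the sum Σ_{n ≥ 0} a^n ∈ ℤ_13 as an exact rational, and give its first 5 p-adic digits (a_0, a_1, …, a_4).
Σ a^n = 1/(1 − a) = 1/105457;  first 5 digits = (1, 0, 0, 4, 9)

v_13(a) = 3 ≥ 1, so the series converges in ℤ_13 to 1/(1 − a) = 1/(1 − (-105456)) = 1/105457. Expand this rational in ℤ_13: compute digits iteratively via d_i = x_i mod 13, x_{i+1} = (x_i − d_i)/13. The first 5 digits are (1, 0, 0, 4, 9).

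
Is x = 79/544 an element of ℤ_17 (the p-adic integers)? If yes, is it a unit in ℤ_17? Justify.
x ∉ ℤ_17 (v_17(x) = -1 < 0)

ℤ_17 = {x ∈ ℚ_17 : v_17(x) ≥ 0} and ℤ_17^× = {x ∈ ℤ_17 : v_17(x) = 0}. Here v_17(79/544) = v_17(num) − v_17(den) = -1; compare against these criteria.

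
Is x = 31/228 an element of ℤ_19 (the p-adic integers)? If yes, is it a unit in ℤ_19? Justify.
x ∉ ℤ_19 (v_19(x) = -1 < 0)

ℤ_19 = {x ∈ ℚ_19 : v_19(x) ≥ 0} and ℤ_19^× = {x ∈ ℤ_19 : v_19(x) = 0}. Here v_19(31/228) = v_19(num) − v_19(den) = -1; compare against these criteria.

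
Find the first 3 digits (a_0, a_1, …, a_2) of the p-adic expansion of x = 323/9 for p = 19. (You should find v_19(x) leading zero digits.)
(a_0, …, a_2) = (0, 4, 2)

v_19(323/9) = 1, so a_0 = ... = a_0 = 0. Factor out: x = 19^1 · u with u = 17/9 a unit in ℤ_19. Expand u iteratively via a_{v+i} = u_i mod 19, u_{i+1} = (u_i − a_{v+i})/19:
  u_0 = 17/9;  a_1 = 4;  u_1 = (u_0 − 4)/19 = -1/9
  u_1 = -1/9;  a_2 = 2;  u_2 = (u_1 − 2)/19 = -1/9
Digits: (0, 4, 2).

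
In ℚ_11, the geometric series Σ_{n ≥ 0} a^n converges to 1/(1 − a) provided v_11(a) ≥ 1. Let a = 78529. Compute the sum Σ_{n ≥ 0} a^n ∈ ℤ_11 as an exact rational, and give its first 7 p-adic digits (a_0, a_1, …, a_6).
Σ a^n = 1/(1 − a) = -1/78528;  first 7 digits = (1, 0, 0, 4, 5, 0, 5)

v_11(a) = 3 ≥ 1, so the series converges in ℤ_11 to 1/(1 − a) = 1/(1 − 78529) = -1/78528. Expand this rational in ℤ_11: compute digits iteratively via d_i = x_i mod 11, x_{i+1} = (x_i − d_i)/11. The first 7 digits are (1, 0, 0, 4, 5, 0, 5).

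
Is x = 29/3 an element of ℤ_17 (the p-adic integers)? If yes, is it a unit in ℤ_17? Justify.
x ∈ ℤ_17^× (unit); v_17(x) = 0

ℤ_17 = {x ∈ ℚ_17 : v_17(x) ≥ 0} and ℤ_17^× = {x ∈ ℤ_17 : v_17(x) = 0}. Here v_17(29/3) = v_17(num) − v_17(den) = 0; compare against these criteria.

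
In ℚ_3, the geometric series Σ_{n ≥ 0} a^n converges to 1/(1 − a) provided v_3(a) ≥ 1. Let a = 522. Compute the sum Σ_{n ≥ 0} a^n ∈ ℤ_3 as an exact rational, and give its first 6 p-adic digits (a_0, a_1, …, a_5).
Σ a^n = 1/(1 − a) = -1/521;  first 6 digits = (1, 0, 1, 1, 1, 1)

v_3(a) = 2 ≥ 1, so the series converges in ℤ_3 to 1/(1 − a) = 1/(1 − 522) = -1/521. Expand this rational in ℤ_3: compute digits iteratively via d_i = x_i mod 3, x_{i+1} = (x_i − d_i)/3. The first 6 digits are (1, 0, 1, 1, 1, 1).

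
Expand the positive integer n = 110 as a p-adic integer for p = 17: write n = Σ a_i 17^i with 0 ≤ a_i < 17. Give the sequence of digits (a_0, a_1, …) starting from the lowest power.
(a_0, a_1, …) = (8, 6)

Repeated division by 17 gives the digits low-to-high: 110 = 8 + 6·17^1. Digit sequence: (8, 6).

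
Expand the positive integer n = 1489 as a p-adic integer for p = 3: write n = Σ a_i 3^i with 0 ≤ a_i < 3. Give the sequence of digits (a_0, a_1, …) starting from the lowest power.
(a_0, a_1, …) = (1, 1, 0, 1, 0, 0, 2)

Repeated division by 3 gives the digits low-to-high: 1489 = 1 + 1·3^1 + 1·3^3 + 2·3^6. Digit sequence: (1, 1, 0, 1, 0, 0, 2).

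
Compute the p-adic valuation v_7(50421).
v_7(50421) = 5

v_7(n) is the largest exponent k such that 7^k divides n. Factor out: 50421 = 7^5 · 3. (Sign doesn't affect v_p.) So v_7(50421) = 5.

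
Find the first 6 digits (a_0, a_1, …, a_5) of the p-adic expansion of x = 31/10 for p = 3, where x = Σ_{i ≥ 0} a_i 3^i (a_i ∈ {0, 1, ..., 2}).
(a_0, …, a_5) = (1, 1, 2, 2, 0, 0)

v_3(31/10) = 0 (numerator and denominator both coprime to 3), so x ∈ ℤ_3^×. Compute digits iteratively via a_i = x_i mod 3, x_{i+1} = (x_i − a_i)/3, with x_0 = x:
  x_0 = 31/10;  a_0 = 1;  x_1 = (x_0 − 1)/3 = 7/10
  x_1 = 7/10;  a_1 = 1;  x_2 = (x_1 − 1)/3 = -1/10
  x_2 = -1/10;  a_2 = 2;  x_3 = (x_2 − 2)/3 = -7/10
  x_3 = -7/10;  a_3 = 2;  x_4 = (x_3 − 2)/3 = -9/10
  x_4 = -9/10;  a_4 = 0;  x_5 = (x_4 − 0)/3 = -3/10
  x_5 = -3/10;  a_5 = 0;  x_6 = (x_5 − 0)/3 = -1/10
Digits: (1, 1, 2, 2, 0, 0).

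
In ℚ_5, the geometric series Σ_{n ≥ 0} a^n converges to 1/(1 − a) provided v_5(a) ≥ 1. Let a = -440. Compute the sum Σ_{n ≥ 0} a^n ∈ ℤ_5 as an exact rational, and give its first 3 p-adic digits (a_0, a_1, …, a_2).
Σ a^n = 1/(1 − a) = 1/441;  first 3 digits = (1, 2, 1)

v_5(a) = 1 ≥ 1, so the series converges in ℤ_5 to 1/(1 − a) = 1/(1 − (-440)) = 1/441. Expand this rational in ℤ_5: compute digits iteratively via d_i = x_i mod 5, x_{i+1} = (x_i − d_i)/5. The first 3 digits are (1, 2, 1).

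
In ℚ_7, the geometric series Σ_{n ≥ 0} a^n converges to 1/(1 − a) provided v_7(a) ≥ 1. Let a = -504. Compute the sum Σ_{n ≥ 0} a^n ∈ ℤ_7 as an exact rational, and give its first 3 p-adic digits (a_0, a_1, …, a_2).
Σ a^n = 1/(1 − a) = 1/505;  first 3 digits = (1, 5, 0)

v_7(a) = 1 ≥ 1, so the series converges in ℤ_7 to 1/(1 − a) = 1/(1 − (-504)) = 1/505. Expand this rational in ℤ_7: compute digits iteratively via d_i = x_i mod 7, x_{i+1} = (x_i − d_i)/7. The first 3 digits are (1, 5, 0).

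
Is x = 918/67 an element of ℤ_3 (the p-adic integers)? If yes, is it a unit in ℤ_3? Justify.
x ∈ ℤ_3 but not a unit; v_3(x) = 3 > 0

ℤ_3 = {x ∈ ℚ_3 : v_3(x) ≥ 0} and ℤ_3^× = {x ∈ ℤ_3 : v_3(x) = 0}. Here v_3(918/67) = v_3(num) − v_3(den) = 3; compare against these criteria.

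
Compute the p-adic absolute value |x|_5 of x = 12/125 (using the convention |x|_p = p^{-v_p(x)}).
|12/125|_5 = 125

Step 1 — compute v_5(x) by factoring powers of 5 out of the numerator and denominator: v_5(12/125) = -3. Step 2 — apply |x|_p = p^{-v_p(x)} = 5^{3} = 125.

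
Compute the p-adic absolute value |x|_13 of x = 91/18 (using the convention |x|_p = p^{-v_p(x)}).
|91/18|_13 = 1/13

Step 1 — compute v_13(x) by factoring powers of 13 out of the numerator and denominator: v_13(91/18) = 1. Step 2 — apply |x|_p = p^{-v_p(x)} = 13^{-1} = 1/13.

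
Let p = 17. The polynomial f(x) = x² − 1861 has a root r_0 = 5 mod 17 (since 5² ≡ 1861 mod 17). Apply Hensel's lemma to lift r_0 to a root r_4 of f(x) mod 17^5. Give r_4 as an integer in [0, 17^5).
r_4 = 916492 (mod 1419857)

Hensel's recurrence: r_{i+1} = r_i − f(r_i)·(f′(r_i))^{-1} mod 17^{i+2}, with f′(x) = 2x. Iterate:
  r_0 = 5 (mod 17)
  r_1 = 73 (mod 289)
  r_2 = 2674 (mod 4913)
  r_3 = 81282 (mod 83521)
  r_4 = 916492 (mod 1419857)
Final: r_4 = 916492, and one checks f(r_4) ≡ 0 mod 17^5.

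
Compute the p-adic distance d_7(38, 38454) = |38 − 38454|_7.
d_7(38, 38454) = 1/2401

Step 1 — x − y = 38 − 38454 = -38416. Step 2 — v_7(-38416) = 4 (factor: -38416 = −(7^4 · 16); the sign does not affect v_p). Step 3 — |x − y|_7 = 7^{-4} = 1/2401.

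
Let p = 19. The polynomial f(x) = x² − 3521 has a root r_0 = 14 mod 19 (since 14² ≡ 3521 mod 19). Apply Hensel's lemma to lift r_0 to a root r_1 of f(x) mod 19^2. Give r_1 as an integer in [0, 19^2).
r_1 = 223 (mod 361)

Hensel's recurrence: r_{i+1} = r_i − f(r_i)·(f′(r_i))^{-1} mod 19^{i+2}, with f′(x) = 2x. Iterate:
  r_0 = 14 (mod 19)
  r_1 = 223 (mod 361)
Final: r_1 = 223, and one checks f(r_1) ≡ 0 mod 19^2.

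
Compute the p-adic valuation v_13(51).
v_13(51) = 0

v_13(n) is the largest exponent k such that 13^k divides n. Factor out: 51 = 13^0 · 51. (Sign doesn't affect v_p.) So v_13(51) = 0.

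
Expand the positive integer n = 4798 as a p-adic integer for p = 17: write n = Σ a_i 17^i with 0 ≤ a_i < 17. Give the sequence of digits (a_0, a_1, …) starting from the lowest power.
(a_0, a_1, …) = (4, 10, 16)

Repeated division by 17 gives the digits low-to-high: 4798 = 4 + 10·17^1 + 16·17^2. Digit sequence: (4, 10, 16).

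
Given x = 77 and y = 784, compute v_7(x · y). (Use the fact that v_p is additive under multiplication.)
v_7(60368) = 3

v_p(x) = 1 (factor: 77 = 7^1 · 11); v_p(y) = 2 (factor: 784 = 7^2 · 16). Additivity: v_p(xy) = v_p(x) + v_p(y) = 1 + 2 = 3. (Direct check: xy = 60368 = 7^3 · (176).)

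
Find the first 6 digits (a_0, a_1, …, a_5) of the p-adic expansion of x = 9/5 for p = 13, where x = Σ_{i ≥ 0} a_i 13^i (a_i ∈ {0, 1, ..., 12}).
(a_0, …, a_5) = (7, 10, 7, 2, 5, 10)

v_13(9/5) = 0 (numerator and denominator both coprime to 13), so x ∈ ℤ_13^×. Compute digits iteratively via a_i = x_i mod 13, x_{i+1} = (x_i − a_i)/13, with x_0 = x:
  x_0 = 9/5;  a_0 = 7;  x_1 = (x_0 − 7)/13 = -2/5
  x_1 = -2/5;  a_1 = 10;  x_2 = (x_1 − 10)/13 = -4/5
  x_2 = -4/5;  a_2 = 7;  x_3 = (x_2 − 7)/13 = -3/5
  x_3 = -3/5;  a_3 = 2;  x_4 = (x_3 − 2)/13 = -1/5
  x_4 = -1/5;  a_4 = 5;  x_5 = (x_4 − 5)/13 = -2/5
  x_5 = -2/5;  a_5 = 10;  x_6 = (x_5 − 10)/13 = -4/5
Digits: (7, 10, 7, 2, 5, 10).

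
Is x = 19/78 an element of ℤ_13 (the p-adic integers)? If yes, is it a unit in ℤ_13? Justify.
x ∉ ℤ_13 (v_13(x) = -1 < 0)

ℤ_13 = {x ∈ ℚ_13 : v_13(x) ≥ 0} and ℤ_13^× = {x ∈ ℤ_13 : v_13(x) = 0}. Here v_13(19/78) = v_13(num) − v_13(den) = -1; compare against these criteria.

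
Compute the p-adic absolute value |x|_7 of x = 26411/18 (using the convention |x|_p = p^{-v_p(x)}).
|26411/18|_7 = 1/2401

Step 1 — compute v_7(x) by factoring powers of 7 out of the numerator and denominator: v_7(26411/18) = 4. Step 2 — apply |x|_p = p^{-v_p(x)} = 7^{-4} = 1/2401.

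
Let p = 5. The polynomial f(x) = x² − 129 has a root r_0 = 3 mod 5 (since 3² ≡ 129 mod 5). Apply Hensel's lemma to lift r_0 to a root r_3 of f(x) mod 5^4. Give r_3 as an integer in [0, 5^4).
r_3 = 123 (mod 625)

Hensel's recurrence: r_{i+1} = r_i − f(r_i)·(f′(r_i))^{-1} mod 5^{i+2}, with f′(x) = 2x. Iterate:
  r_0 = 3 (mod 5)
  r_1 = 23 (mod 25)
  r_2 = 123 (mod 125)
  r_3 = 123 (mod 625)
Final: r_3 = 123, and one checks f(r_3) ≡ 0 mod 5^4.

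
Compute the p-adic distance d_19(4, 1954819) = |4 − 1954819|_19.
d_19(4, 1954819) = 1/130321

Step 1 — x − y = 4 − 1954819 = -1954815. Step 2 — v_19(-1954815) = 4 (factor: -1954815 = −(19^4 · 15); the sign does not affect v_p). Step 3 — |x − y|_19 = 19^{-4} = 1/130321.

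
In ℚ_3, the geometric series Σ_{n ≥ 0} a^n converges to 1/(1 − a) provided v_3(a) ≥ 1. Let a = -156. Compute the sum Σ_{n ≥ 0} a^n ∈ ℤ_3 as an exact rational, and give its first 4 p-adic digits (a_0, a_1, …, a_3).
Σ a^n = 1/(1 − a) = 1/157;  first 4 digits = (1, 2, 1, 0)

v_3(a) = 1 ≥ 1, so the series converges in ℤ_3 to 1/(1 − a) = 1/(1 − (-156)) = 1/157. Expand this rational in ℤ_3: compute digits iteratively via d_i = x_i mod 3, x_{i+1} = (x_i − d_i)/3. The first 4 digits are (1, 2, 1, 0).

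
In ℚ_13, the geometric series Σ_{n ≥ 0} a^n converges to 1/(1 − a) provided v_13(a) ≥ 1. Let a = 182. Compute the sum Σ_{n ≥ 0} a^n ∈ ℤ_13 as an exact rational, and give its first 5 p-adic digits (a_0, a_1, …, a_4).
Σ a^n = 1/(1 − a) = -1/181;  first 5 digits = (1, 1, 2, 3, 5)

v_13(a) = 1 ≥ 1, so the series converges in ℤ_13 to 1/(1 − a) = 1/(1 − 182) = -1/181. Expand this rational in ℤ_13: compute digits iteratively via d_i = x_i mod 13, x_{i+1} = (x_i − d_i)/13. The first 5 digits are (1, 1, 2, 3, 5).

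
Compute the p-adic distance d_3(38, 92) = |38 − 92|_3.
d_3(38, 92) = 1/27

Step 1 — x − y = 38 − 92 = -54. Step 2 — v_3(-54) = 3 (factor: -54 = −(3^3 · 2); the sign does not affect v_p). Step 3 — |x − y|_3 = 3^{-3} = 1/27.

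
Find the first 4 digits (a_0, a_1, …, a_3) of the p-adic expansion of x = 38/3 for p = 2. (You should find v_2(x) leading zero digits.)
(a_0, …, a_3) = (0, 1, 0, 0)

v_2(38/3) = 1, so a_0 = ... = a_0 = 0. Factor out: x = 2^1 · u with u = 19/3 a unit in ℤ_2. Expand u iteratively via a_{v+i} = u_i mod 2, u_{i+1} = (u_i − a_{v+i})/2:
  u_0 = 19/3;  a_1 = 1;  u_1 = (u_0 − 1)/2 = 8/3
  u_1 = 8/3;  a_2 = 0;  u_2 = (u_1 − 0)/2 = 4/3
  u_2 = 4/3;  a_3 = 0;  u_3 = (u_2 − 0)/2 = 2/3
Digits: (0, 1, 0, 0).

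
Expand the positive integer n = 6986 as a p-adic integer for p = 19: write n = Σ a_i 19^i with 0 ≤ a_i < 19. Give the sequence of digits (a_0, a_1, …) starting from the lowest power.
(a_0, a_1, …) = (13, 6, 0, 1)

Repeated division by 19 gives the digits low-to-high: 6986 = 13 + 6·19^1 + 1·19^3. Digit sequence: (13, 6, 0, 1).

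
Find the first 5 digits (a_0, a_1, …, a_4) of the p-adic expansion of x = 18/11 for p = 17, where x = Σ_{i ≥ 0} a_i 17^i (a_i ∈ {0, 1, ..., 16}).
(a_0, …, a_4) = (14, 7, 15, 13, 10)

v_17(18/11) = 0 (numerator and denominator both coprime to 17), so x ∈ ℤ_17^×. Compute digits iteratively via a_i = x_i mod 17, x_{i+1} = (x_i − a_i)/17, with x_0 = x:
  x_0 = 18/11;  a_0 = 14;  x_1 = (x_0 − 14)/17 = -8/11
  x_1 = -8/11;  a_1 = 7;  x_2 = (x_1 − 7)/17 = -5/11
  x_2 = -5/11;  a_2 = 15;  x_3 = (x_2 − 15)/17 = -10/11
  x_3 = -10/11;  a_3 = 13;  x_4 = (x_3 − 13)/17 = -9/11
  x_4 = -9/11;  a_4 = 10;  x_5 = (x_4 − 10)/17 = -7/11
Digits: (14, 7, 15, 13, 10).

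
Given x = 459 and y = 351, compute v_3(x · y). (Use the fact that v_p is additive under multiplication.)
v_3(161109) = 6

v_p(x) = 3 (factor: 459 = 3^3 · 17); v_p(y) = 3 (factor: 351 = 3^3 · 13). Additivity: v_p(xy) = v_p(x) + v_p(y) = 3 + 3 = 6. (Direct check: xy = 161109 = 3^6 · (221).)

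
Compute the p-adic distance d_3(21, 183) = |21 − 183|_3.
d_3(21, 183) = 1/81

Step 1 — x − y = 21 − 183 = -162. Step 2 — v_3(-162) = 4 (factor: -162 = −(3^4 · 2); the sign does not affect v_p). Step 3 — |x − y|_3 = 3^{-4} = 1/81.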